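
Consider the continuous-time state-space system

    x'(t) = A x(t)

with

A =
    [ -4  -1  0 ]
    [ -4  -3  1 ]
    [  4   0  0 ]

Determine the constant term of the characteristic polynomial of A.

4

Expand det(sI - A) for the 3×3 matrix.
p(s) = s^3 + 7s^2 + 8s + 4.
(Check: constant term = det(-A) = (-1)^3 det A = 4; coefficient of s^2 = -tr A = 7.)
The constant term is 4.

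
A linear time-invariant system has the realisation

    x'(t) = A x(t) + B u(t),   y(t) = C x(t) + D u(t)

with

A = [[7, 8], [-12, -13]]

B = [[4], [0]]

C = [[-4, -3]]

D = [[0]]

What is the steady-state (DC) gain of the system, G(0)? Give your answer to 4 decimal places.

-12.8000

G(0) = C(-A)^{-1}B + D = -C A^{-1} B + D.
det A = 5, so A^{-1} = (1/5)·adj(A) = [[-13/5, -8/5], [12/5, 7/5]]
A^{-1} B = [-52/5, 48/5]^T
C A^{-1} B = 64/5
G(0) = D - C A^{-1} B = 0 - (64/5) = -64/5 ≈ -12.8000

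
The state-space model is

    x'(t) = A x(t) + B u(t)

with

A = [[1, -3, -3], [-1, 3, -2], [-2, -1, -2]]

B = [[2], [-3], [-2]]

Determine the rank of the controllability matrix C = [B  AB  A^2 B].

AB = [[17], [-7], [3]]
A^2B = [[29], [-44], [-33]]
Controllability matrix C = [B  AB  A^2B] = [[2, 17, 29], [-3, -7, -44], [-2, 3, -33]]
det(C) = 2·((-7)·(-33) - (-44)·3) - 17·((-3)·(-33) - (-44)·(-2)) + 29·((-3)·3 - (-7)·(-2)) = 2·363 - 17·11 + 29·(-23) = -128 ≠ 0, so rank(C) = 3.
rank(C) = 3 = n, so the pair (A, B) is completely controllable.

3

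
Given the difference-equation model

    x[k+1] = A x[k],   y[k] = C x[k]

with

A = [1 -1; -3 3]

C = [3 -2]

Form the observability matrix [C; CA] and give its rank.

CA = [[9, -9]]
Observability matrix O = [C; CA] = [[3, -2], [9, -9]]
det(O) = 3·(-9) - (-2)·9 = -27 - (-18) = -9 ≠ 0, so rank(O) = 2.
rank(O) = 2 = n, so the pair (A, C) is completely observable.

2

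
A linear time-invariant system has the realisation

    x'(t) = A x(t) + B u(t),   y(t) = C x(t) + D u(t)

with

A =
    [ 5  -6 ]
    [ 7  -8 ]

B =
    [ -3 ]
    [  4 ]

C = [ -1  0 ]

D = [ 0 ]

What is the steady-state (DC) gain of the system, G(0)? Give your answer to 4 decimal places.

24.0000

G(0) = C(-A)^{-1}B + D = -C A^{-1} B + D.
det A = 2, so A^{-1} = (1/2)·adj(A) = [[-4, 3], [-7/2, 5/2]]
A^{-1} B = [24, 41/2]^T
C A^{-1} B = -24
G(0) = D - C A^{-1} B = 0 - (-24) = 24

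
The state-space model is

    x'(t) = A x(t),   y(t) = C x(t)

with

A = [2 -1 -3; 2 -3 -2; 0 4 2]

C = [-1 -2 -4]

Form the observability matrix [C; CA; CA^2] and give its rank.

3

CA = [[-6, -9, -1]]
CA^2 = [[-30, 29, 34]]
Observability matrix O = [C; CA; CA^2] = [[-1, -2, -4], [-6, -9, -1], [-30, 29, 34]]
det(O) = (-1)·((-9)·34 - (-1)·29) - (-2)·((-6)·34 - (-1)·(-30)) + (-4)·((-6)·29 - (-9)·(-30)) = (-1)·(-277) - (-2)·(-234) + (-4)·(-444) = 1585 ≠ 0, so rank(O) = 3.
rank(O) = 3 = n, so the pair (A, C) is completely observable.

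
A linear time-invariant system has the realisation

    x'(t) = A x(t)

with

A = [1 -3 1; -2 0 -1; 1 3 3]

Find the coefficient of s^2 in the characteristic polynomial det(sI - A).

-4

Expand det(sI - A) for the 3×3 matrix.
p(s) = s^3 - 4s^2 - s + 18.
(Check: constant term = det(-A) = (-1)^3 det A = 18; coefficient of s^2 = -tr A = -4.)
The coefficient of s^2 is -4.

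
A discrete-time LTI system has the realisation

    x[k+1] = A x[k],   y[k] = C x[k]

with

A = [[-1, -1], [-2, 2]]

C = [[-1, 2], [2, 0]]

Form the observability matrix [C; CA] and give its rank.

CA = [[-3, 5], [-2, -2]]
Observability matrix O = [C; CA] = [[-1, 2], [2, 0], [-3, 5], [-2, -2]]
Take the 2×2 submatrix of O formed by rows 1, 2: [[-1, 2], [2, 0]]. Its determinant is (-1)·0 - 2·2 = 0 - 4 = -4 ≠ 0.
So rank(O) ≥ 2; since O has 2 columns, rank(O) = 2.
rank(O) = 2 = n, so the pair (A, C) is completely observable.

2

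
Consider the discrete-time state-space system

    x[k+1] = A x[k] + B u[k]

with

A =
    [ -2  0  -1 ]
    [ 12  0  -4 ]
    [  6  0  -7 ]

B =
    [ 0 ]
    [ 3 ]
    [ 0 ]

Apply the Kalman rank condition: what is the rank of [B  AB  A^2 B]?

1

AB = [[0], [0], [0]]
A^2B = [[0], [0], [0]]
Controllability matrix C = [B  AB  A^2B] = [[0, 0, 0], [3, 0, 0], [0, 0, 0]]
Every column of C is a scalar multiple of column 1 = [0, 3, 0] (multipliers 1, 0, 0), so the columns span a one-dimensional space.
C ≠ 0, hence rank(C) = 1.
rank(C) = 1 < n = 3, so the pair (A, B) is not completely controllable.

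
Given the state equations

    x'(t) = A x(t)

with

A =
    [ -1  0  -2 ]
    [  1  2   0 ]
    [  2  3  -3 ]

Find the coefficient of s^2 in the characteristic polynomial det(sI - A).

Expand det(sI - A) for the 3×3 matrix.
p(s) = s^3 + 2s^2 - s - 8.
(Check: constant term = det(-A) = (-1)^3 det A = -8; coefficient of s^2 = -tr A = 2.)
The coefficient of s^2 is 2.

2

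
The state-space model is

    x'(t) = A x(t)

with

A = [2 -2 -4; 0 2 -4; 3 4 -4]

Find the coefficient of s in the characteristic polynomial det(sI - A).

Expand det(sI - A) for the 3×3 matrix.
p(s) = s^3 + 16s - 64.
(Check: constant term = det(-A) = (-1)^3 det A = -64; coefficient of s^2 = -tr A = 0.)
The coefficient of s is 16.

16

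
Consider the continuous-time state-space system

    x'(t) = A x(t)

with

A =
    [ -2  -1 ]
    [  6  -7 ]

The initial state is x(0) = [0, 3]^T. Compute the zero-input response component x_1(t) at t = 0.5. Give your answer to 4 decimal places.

-0.1598

det(sI - A) = s^2 - (tr A)s + det A, with tr A = (-2) + (-7) = -9 and det A = (-2)·(-7) - (-1)·6 = 14 - (-6) = 20.
So p(s) = det(sI - A) = s^2 + 9s + 20.
Factor s^2 + 9s + 20: two numbers with sum -9 and product 20 are -4 and -5, so s^2 + 9s + 20 = (s + 4)(s + 5).
Hence p(s) = (s + 4) (s + 5), with roots -5, -4.
The eigenvalues -5, -4 are distinct and real, so A is diagonalisable and x(t) = e^{At} x(0) = V diag(e^{λ_i t}) V^{-1} x(0), where the columns of V are the eigenvectors.
λ = -5: A - (-5)I = [[3, -1], [6, -2]]. Row 1 gives 3·v1 + (-1)·v2 = 0, so take v_1 = [1, 3]^T.
λ = -4: A - (-4)I = [[2, -1], [6, -3]]. Row 1 gives 2·v1 + (-1)·v2 = 0, so take v_2 = [1, 2]^T.
V = [v_1 v_2] = [[1, 1], [3, 2]] has det V = -1, so V^{-1} = adj(V)/det V = [[-2, 1], [3, -1]].
Modal coordinates z(0) = V^{-1} x(0): (-2)·0 + 1·3 = 3; 3·0 + (-1)·3 = -3; so z(0) = [3, -3]^T.
x_1(t) = Σ_i (v_i)_1 · z_i(0) · e^{λ_i t} (row 1 of V times the modal terms).
x_1(0.5) = 1·3·e^{-5·0.5} + 1·(-3)·e^{-4·0.5} = 3·0.082085 + (-3)·0.135335 = -0.1598.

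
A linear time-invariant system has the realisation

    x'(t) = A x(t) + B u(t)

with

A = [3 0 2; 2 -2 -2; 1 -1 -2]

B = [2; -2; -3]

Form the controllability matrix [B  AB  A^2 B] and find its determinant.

AB = [[0], [14], [10]]
A^2B = [[20], [-48], [-34]]
Controllability matrix C = [B  AB  A^2B] = [[2, 0, 20], [-2, 14, -48], [-3, 10, -34]]
Expanding along the first row, det(C) = 2·(14·(-34) - (-48)·10) - 0·((-2)·(-34) - (-48)·(-3)) + 20·((-2)·10 - 14·(-3)) = 2·4 - 0·(-76) + 20·22 = 448
Since det(C) ≠ 0, rank(C) = 3 and the system is completely controllable.

448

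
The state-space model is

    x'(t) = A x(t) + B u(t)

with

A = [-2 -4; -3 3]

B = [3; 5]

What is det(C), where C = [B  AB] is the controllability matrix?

AB = [[-26], [6]]
Controllability matrix C = [B  AB] = [[3, -26], [5, 6]]
det(C) = 3·6 - (-26)·5 = 18 - (-130) = 148
Since det(C) ≠ 0, rank(C) = 2 and the system is completely controllable.

148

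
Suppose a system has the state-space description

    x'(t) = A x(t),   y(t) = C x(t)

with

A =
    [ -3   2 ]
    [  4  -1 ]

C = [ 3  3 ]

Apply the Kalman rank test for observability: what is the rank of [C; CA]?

CA = [[3, 3]]
Observability matrix O = [C; CA] = [[3, 3], [3, 3]]
Every row of O is a scalar multiple of row 1 = [3, 3] (multipliers 1, 1), so the rows span a one-dimensional space.
O ≠ 0, hence rank(O) = 1.
rank(O) = 1 < n = 2, so the pair (A, C) is not completely observable.

1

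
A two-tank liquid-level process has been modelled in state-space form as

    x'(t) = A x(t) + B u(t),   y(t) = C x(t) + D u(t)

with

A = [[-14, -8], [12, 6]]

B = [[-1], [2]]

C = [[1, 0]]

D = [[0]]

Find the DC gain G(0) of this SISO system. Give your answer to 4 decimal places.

G(0) = C(-A)^{-1}B + D = -C A^{-1} B + D.
det A = 12, so A^{-1} = (1/12)·adj(A) = [[1/2, 2/3], [-1, -7/6]]
A^{-1} B = [5/6, -4/3]^T
C A^{-1} B = 5/6
G(0) = D - C A^{-1} B = 0 - (5/6) = -5/6 ≈ -0.8333

-0.8333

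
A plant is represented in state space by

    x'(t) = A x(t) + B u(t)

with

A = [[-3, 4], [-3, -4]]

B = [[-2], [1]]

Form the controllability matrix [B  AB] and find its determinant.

AB = [[10], [2]]
Controllability matrix C = [B  AB] = [[-2, 10], [1, 2]]
det(C) = (-2)·2 - 10·1 = -4 - 10 = -14
Since det(C) ≠ 0, rank(C) = 2 and the system is completely controllable.

-14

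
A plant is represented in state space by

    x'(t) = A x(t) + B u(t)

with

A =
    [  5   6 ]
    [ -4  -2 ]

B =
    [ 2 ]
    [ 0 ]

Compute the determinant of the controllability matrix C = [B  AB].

AB = [[10], [-8]]
Controllability matrix C = [B  AB] = [[2, 10], [0, -8]]
det(C) = 2·(-8) - 10·0 = -16 - 0 = -16
Since det(C) ≠ 0, rank(C) = 2 and the system is completely controllable.

-16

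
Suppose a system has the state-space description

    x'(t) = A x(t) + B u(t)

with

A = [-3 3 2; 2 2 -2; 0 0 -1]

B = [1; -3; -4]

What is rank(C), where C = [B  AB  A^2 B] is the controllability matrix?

AB = [[-20], [4], [4]]
A^2B = [[80], [-40], [-4]]
Controllability matrix C = [B  AB  A^2B] = [[1, -20, 80], [-3, 4, -40], [-4, 4, -4]]
det(C) = 1·(4·(-4) - (-40)·4) - (-20)·((-3)·(-4) - (-40)·(-4)) + 80·((-3)·4 - 4·(-4)) = 1·144 - (-20)·(-148) + 80·4 = -2496 ≠ 0, so rank(C) = 3.
rank(C) = 3 = n, so the pair (A, B) is completely controllable.

3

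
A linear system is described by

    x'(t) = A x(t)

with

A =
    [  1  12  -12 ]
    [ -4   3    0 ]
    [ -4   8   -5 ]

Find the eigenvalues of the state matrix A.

det(sI - A) = s^3 - (tr A)s^2 + (M11 + M22 + M33)s - det A, where Mii is the 2×2 principal minor of A obtained by deleting row i and column i.
tr A = 1 + 3 + (-5) = -1; M11 = 3·(-5) - 0·8 = -15 - 0 = -15; M22 = 1·(-5) - (-12)·(-4) = -5 - 48 = -53; M33 = 1·3 - 12·(-4) = 3 - (-48) = 51; sum of minors = -17.
det A = 1·(3·(-5) - 0·8) - 12·((-4)·(-5) - 0·(-4)) + (-12)·((-4)·8 - 3·(-4)) = 1·(-15) - 12·20 + (-12)·(-20) = -15.
So p(s) = det(sI - A) = s^3 + s^2 - 17s + 15.
Rational-root test: any integer root divides 15. Testing small divisors, s = 1 works: p(1) = 1 + 1 + (-17) + 15 = 0, so (s - 1) is a factor.
Dividing, p(s) = (s - 1)(s^2 + 2s - 15).
Factor s^2 + 2s - 15: two numbers with sum -2 and product -15 are 3 and -5, so s^2 + 2s - 15 = (s - 3)(s + 5).
Hence p(s) = (s - 3) (s - 1) (s + 5), with roots -5, 1, 3.
At least one eigenvalue has non-negative real part, so the system is not asymptotically stable.

-5, 1, 3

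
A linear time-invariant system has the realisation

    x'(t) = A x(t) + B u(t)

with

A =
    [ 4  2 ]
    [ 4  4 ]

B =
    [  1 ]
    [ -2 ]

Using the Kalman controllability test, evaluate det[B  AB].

-4

AB = [[0], [-4]]
Controllability matrix C = [B  AB] = [[1, 0], [-2, -4]]
det(C) = 1·(-4) - 0·(-2) = -4 - 0 = -4
Since det(C) ≠ 0, rank(C) = 2 and the system is completely controllable.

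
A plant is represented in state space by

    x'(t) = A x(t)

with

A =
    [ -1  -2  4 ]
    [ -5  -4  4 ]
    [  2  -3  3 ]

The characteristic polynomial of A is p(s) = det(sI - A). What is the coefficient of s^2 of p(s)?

Expand det(sI - A) for the 3×3 matrix.
p(s) = s^3 + 2s^2 - 17s - 46.
(Check: constant term = det(-A) = (-1)^3 det A = -46; coefficient of s^2 = -tr A = 2.)
The coefficient of s^2 is 2.

2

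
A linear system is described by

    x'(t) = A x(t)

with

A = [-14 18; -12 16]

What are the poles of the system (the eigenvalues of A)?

det(sI - A) = s^2 - (tr A)s + det A, with tr A = (-14) + 16 = 2 and det A = (-14)·16 - 18·(-12) = -224 - (-216) = -8.
So p(s) = det(sI - A) = s^2 - 2s - 8.
Factor s^2 - 2s - 8: two numbers with sum 2 and product -8 are 4 and -2, so s^2 - 2s - 8 = (s - 4)(s + 2).
Hence p(s) = (s - 4) (s + 2), with roots -2, 4.
At least one eigenvalue has non-negative real part, so the system is not asymptotically stable.

-2, 4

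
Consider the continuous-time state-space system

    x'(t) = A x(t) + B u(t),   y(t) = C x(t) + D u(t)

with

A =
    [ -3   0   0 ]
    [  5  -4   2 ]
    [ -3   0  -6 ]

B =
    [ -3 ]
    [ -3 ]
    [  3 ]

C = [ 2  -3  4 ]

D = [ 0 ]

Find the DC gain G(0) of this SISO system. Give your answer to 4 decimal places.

6.5000

G(0) = C(-A)^{-1}B + D = -C A^{-1} B + D.
det A = -72, so A^{-1} = (1/-72)·adj(A) = [[-1/3, 0, 0], [-1/3, -1/4, -1/12], [1/6, 0, -1/6]]
A^{-1} B = [1, 3/2, -1]^T
C A^{-1} B = -13/2
G(0) = D - C A^{-1} B = 0 - (-13/2) = 13/2 ≈ 6.5000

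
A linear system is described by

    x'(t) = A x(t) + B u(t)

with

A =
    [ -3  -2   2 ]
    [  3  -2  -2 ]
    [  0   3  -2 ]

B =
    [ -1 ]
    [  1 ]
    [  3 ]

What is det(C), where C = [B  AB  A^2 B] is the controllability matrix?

624

AB = [[7], [-11], [-3]]
A^2B = [[-5], [49], [-27]]
Controllability matrix C = [B  AB  A^2B] = [[-1, 7, -5], [1, -11, 49], [3, -3, -27]]
Expanding along the first row, det(C) = (-1)·((-11)·(-27) - 49·(-3)) - 7·(1·(-27) - 49·3) + (-5)·(1·(-3) - (-11)·3) = (-1)·444 - 7·(-174) + (-5)·30 = 624
Since det(C) ≠ 0, rank(C) = 3 and the system is completely controllable.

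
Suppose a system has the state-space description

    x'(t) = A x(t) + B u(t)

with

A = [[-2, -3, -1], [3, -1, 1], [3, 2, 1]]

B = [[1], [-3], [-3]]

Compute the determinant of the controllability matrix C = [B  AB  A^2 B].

-135

AB = [[10], [3], [-6]]
A^2B = [[-23], [21], [30]]
Controllability matrix C = [B  AB  A^2B] = [[1, 10, -23], [-3, 3, 21], [-3, -6, 30]]
Expanding along the first row, det(C) = 1·(3·30 - 21·(-6)) - 10·((-3)·30 - 21·(-3)) + (-23)·((-3)·(-6) - 3·(-3)) = 1·216 - 10·(-27) + (-23)·27 = -135
Since det(C) ≠ 0, rank(C) = 3 and the system is completely controllable.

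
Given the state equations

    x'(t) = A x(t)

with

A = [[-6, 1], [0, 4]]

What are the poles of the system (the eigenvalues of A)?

det(sI - A) = s^2 - (tr A)s + det A, with tr A = (-6) + 4 = -2 and det A = (-6)·4 - 1·0 = -24 - 0 = -24.
So p(s) = det(sI - A) = s^2 + 2s - 24.
Factor s^2 + 2s - 24: two numbers with sum -2 and product -24 are 4 and -6, so s^2 + 2s - 24 = (s - 4)(s + 6).
Hence p(s) = (s - 4) (s + 6), with roots -6, 4.
At least one eigenvalue has non-negative real part, so the system is not asymptotically stable.

-6, 4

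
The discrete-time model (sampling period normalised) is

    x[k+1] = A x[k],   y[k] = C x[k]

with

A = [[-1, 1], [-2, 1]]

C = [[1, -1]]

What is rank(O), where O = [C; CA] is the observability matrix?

2

CA = [[1, 0]]
Observability matrix O = [C; CA] = [[1, -1], [1, 0]]
det(O) = 1·0 - (-1)·1 = 0 - (-1) = 1 ≠ 0, so rank(O) = 2.
rank(O) = 2 = n, so the pair (A, C) is completely observable.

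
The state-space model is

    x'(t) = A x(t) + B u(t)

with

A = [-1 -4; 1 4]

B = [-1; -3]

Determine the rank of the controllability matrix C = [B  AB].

2

AB = [[13], [-13]]
Controllability matrix C = [B  AB] = [[-1, 13], [-3, -13]]
det(C) = (-1)·(-13) - 13·(-3) = 13 - (-39) = 52 ≠ 0, so rank(C) = 2.
rank(C) = 2 = n, so the pair (A, B) is completely controllable.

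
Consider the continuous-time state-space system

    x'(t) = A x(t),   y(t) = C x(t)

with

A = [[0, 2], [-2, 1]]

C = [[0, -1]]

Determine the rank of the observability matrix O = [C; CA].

CA = [[2, -1]]
Observability matrix O = [C; CA] = [[0, -1], [2, -1]]
det(O) = 0·(-1) - (-1)·2 = 0 - (-2) = 2 ≠ 0, so rank(O) = 2.
rank(O) = 2 = n, so the pair (A, C) is completely observable.

2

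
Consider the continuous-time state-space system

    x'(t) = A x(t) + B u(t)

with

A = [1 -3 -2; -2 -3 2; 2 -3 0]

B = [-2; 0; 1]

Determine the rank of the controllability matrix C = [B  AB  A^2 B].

AB = [[-4], [6], [-4]]
A^2B = [[-14], [-18], [-26]]
Controllability matrix C = [B  AB  A^2B] = [[-2, -4, -14], [0, 6, -18], [1, -4, -26]]
det(C) = (-2)·(6·(-26) - (-18)·(-4)) - (-4)·(0·(-26) - (-18)·1) + (-14)·(0·(-4) - 6·1) = (-2)·(-228) - (-4)·18 + (-14)·(-6) = 612 ≠ 0, so rank(C) = 3.
rank(C) = 3 = n, so the pair (A, B) is completely controllable.

3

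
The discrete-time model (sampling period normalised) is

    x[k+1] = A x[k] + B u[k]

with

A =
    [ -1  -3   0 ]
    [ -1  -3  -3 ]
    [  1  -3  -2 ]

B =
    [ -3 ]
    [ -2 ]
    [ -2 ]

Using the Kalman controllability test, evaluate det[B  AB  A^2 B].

261

AB = [[9], [15], [7]]
A^2B = [[-54], [-75], [-50]]
Controllability matrix C = [B  AB  A^2B] = [[-3, 9, -54], [-2, 15, -75], [-2, 7, -50]]
Expanding along the first row, det(C) = (-3)·(15·(-50) - (-75)·7) - 9·((-2)·(-50) - (-75)·(-2)) + (-54)·((-2)·7 - 15·(-2)) = (-3)·(-225) - 9·(-50) + (-54)·16 = 261
Since det(C) ≠ 0, rank(C) = 3 and the system is completely controllable.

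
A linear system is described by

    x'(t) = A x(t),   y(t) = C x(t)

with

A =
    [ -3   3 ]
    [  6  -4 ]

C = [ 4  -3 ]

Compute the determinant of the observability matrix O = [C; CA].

6

CA = [[-30, 24]]
Observability matrix O = [C; CA] = [[4, -3], [-30, 24]]
det(O) = 4·24 - (-3)·(-30) = 96 - 90 = 6
Since det(O) ≠ 0, rank(O) = 2 and the system is completely observable.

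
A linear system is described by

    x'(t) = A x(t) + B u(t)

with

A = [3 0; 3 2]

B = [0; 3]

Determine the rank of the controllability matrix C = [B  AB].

AB = [[0], [6]]
Controllability matrix C = [B  AB] = [[0, 0], [3, 6]]
Every column of C is a scalar multiple of column 1 = [0, 3] (multipliers 1, 2), so the columns span a one-dimensional space.
C ≠ 0, hence rank(C) = 1.
rank(C) = 1 < n = 2, so the pair (A, B) is not completely controllable.

1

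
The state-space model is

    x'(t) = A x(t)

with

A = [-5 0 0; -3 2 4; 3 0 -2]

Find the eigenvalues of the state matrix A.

det(sI - A) = s^3 - (tr A)s^2 + (M11 + M22 + M33)s - det A, where Mii is the 2×2 principal minor of A obtained by deleting row i and column i.
tr A = (-5) + 2 + (-2) = -5; M11 = 2·(-2) - 4·0 = -4 - 0 = -4; M22 = (-5)·(-2) - 0·3 = 10 - 0 = 10; M33 = (-5)·2 - 0·(-3) = -10 - 0 = -10; sum of minors = -4.
det A = (-5)·(2·(-2) - 4·0) - 0·((-3)·(-2) - 4·3) + 0·((-3)·0 - 2·3) = (-5)·(-4) - 0·(-6) + 0·(-6) = 20.
So p(s) = det(sI - A) = s^3 + 5s^2 - 4s - 20.
Rational-root test: any integer root divides -20. Testing small divisors, s = -2 works: p(-2) = -8 + 20 + 8 + (-20) = 0, so (s + 2) is a factor.
Dividing, p(s) = (s + 2)(s^2 + 3s - 10).
Factor s^2 + 3s - 10: two numbers with sum -3 and product -10 are 2 and -5, so s^2 + 3s - 10 = (s - 2)(s + 5).
Hence p(s) = (s - 2) (s + 2) (s + 5), with roots -5, -2, 2.
At least one eigenvalue has non-negative real part, so the system is not asymptotically stable.

-5, -2, 2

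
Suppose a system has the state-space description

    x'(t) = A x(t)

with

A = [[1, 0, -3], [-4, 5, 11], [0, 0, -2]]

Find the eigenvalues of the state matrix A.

-2, 1, 5

det(sI - A) = s^3 - (tr A)s^2 + (M11 + M22 + M33)s - det A, where Mii is the 2×2 principal minor of A obtained by deleting row i and column i.
tr A = 1 + 5 + (-2) = 4; M11 = 5·(-2) - 11·0 = -10 - 0 = -10; M22 = 1·(-2) - (-3)·0 = -2 - 0 = -2; M33 = 1·5 - 0·(-4) = 5 - 0 = 5; sum of minors = -7.
det A = 1·(5·(-2) - 11·0) - 0·((-4)·(-2) - 11·0) + (-3)·((-4)·0 - 5·0) = 1·(-10) - 0·8 + (-3)·0 = -10.
So p(s) = det(sI - A) = s^3 - 4s^2 - 7s + 10.
Rational-root test: any integer root divides 10. Testing small divisors, s = 1 works: p(1) = 1 + (-4) + (-7) + 10 = 0, so (s - 1) is a factor.
Dividing, p(s) = (s - 1)(s^2 - 3s - 10).
Factor s^2 - 3s - 10: two numbers with sum 3 and product -10 are 5 and -2, so s^2 - 3s - 10 = (s - 5)(s + 2).
Hence p(s) = (s - 5) (s - 1) (s + 2), with roots -2, 1, 5.
At least one eigenvalue has non-negative real part, so the system is not asymptotically stable.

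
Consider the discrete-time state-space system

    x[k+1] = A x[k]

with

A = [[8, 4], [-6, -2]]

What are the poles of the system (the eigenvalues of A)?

det(zI - A) = z^2 - (tr A)z + det A, with tr A = 8 + (-2) = 6 and det A = 8·(-2) - 4·(-6) = -16 - (-24) = 8.
So p(z) = det(zI - A) = z^2 - 6z + 8.
Factor z^2 - 6z + 8: two numbers with sum 6 and product 8 are 4 and 2, so z^2 - 6z + 8 = (z - 4)(z - 2).
Hence p(z) = (z - 4) (z - 2), with roots 2, 4.

2, 4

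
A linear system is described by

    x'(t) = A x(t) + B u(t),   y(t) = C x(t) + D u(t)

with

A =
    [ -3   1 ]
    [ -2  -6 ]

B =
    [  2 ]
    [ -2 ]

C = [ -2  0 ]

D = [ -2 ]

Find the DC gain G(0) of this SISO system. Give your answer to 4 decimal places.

-3.0000

G(0) = C(-A)^{-1}B + D = -C A^{-1} B + D.
det A = 20, so A^{-1} = (1/20)·adj(A) = [[-3/10, -1/20], [1/10, -3/20]]
A^{-1} B = [-1/2, 1/2]^T
C A^{-1} B = 1
G(0) = D - C A^{-1} B = -2 - (1) = -3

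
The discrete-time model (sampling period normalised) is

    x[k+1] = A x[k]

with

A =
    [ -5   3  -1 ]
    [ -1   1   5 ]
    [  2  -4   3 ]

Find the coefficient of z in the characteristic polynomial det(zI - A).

8

Expand det(zI - A) for the 3×3 matrix.
p(z) = z^3 + z^2 + 8z + 78.
(Check: constant term = det(-A) = (-1)^3 det A = 78; coefficient of z^2 = -tr A = 1.)
The coefficient of z is 8.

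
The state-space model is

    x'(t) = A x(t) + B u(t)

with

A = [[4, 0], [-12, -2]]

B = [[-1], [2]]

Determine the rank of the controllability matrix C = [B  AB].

AB = [[-4], [8]]
Controllability matrix C = [B  AB] = [[-1, -4], [2, 8]]
Every column of C is a scalar multiple of column 1 = [-1, 2] (multipliers 1, 4), so the columns span a one-dimensional space.
C ≠ 0, hence rank(C) = 1.
rank(C) = 1 < n = 2, so the pair (A, B) is not completely controllable.

1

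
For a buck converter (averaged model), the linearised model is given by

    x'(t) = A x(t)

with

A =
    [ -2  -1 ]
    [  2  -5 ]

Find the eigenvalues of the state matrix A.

-4, -3

det(sI - A) = s^2 - (tr A)s + det A, with tr A = (-2) + (-5) = -7 and det A = (-2)·(-5) - (-1)·2 = 10 - (-2) = 12.
So p(s) = det(sI - A) = s^2 + 7s + 12.
Factor s^2 + 7s + 12: two numbers with sum -7 and product 12 are -3 and -4, so s^2 + 7s + 12 = (s + 3)(s + 4).
Hence p(s) = (s + 3) (s + 4), with roots -4, -3.
All eigenvalues have negative real part, so the system is asymptotically stable.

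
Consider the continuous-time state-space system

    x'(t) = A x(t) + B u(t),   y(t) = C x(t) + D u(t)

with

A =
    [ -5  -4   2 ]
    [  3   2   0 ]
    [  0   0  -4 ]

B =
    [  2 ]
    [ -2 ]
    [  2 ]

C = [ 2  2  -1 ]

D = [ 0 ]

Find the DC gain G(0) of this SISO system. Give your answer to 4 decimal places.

G(0) = C(-A)^{-1}B + D = -C A^{-1} B + D.
det A = -8, so A^{-1} = (1/-8)·adj(A) = [[1, 2, 1/2], [-3/2, -5/2, -3/4], [0, 0, -1/4]]
A^{-1} B = [-1, 1/2, -1/2]^T
C A^{-1} B = -1/2
G(0) = D - C A^{-1} B = 0 - (-1/2) = 1/2 ≈ 0.5000

0.5000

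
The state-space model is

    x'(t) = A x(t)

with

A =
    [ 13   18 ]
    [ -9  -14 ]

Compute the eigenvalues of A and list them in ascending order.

-5, 4

det(sI - A) = s^2 - (tr A)s + det A, with tr A = 13 + (-14) = -1 and det A = 13·(-14) - 18·(-9) = -182 - (-162) = -20.
So p(s) = det(sI - A) = s^2 + s - 20.
Factor s^2 + s - 20: two numbers with sum -1 and product -20 are 4 and -5, so s^2 + s - 20 = (s - 4)(s + 5).
Hence p(s) = (s - 4) (s + 5), with roots -5, 4.
At least one eigenvalue has non-negative real part, so the system is not asymptotically stable.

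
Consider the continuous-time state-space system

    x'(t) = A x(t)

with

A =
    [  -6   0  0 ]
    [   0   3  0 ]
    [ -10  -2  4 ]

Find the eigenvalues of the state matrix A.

det(sI - A) = s^3 - (tr A)s^2 + (M11 + M22 + M33)s - det A, where Mii is the 2×2 principal minor of A obtained by deleting row i and column i.
tr A = (-6) + 3 + 4 = 1; M11 = 3·4 - 0·(-2) = 12 - 0 = 12; M22 = (-6)·4 - 0·(-10) = -24 - 0 = -24; M33 = (-6)·3 - 0·0 = -18 - 0 = -18; sum of minors = -30.
det A = (-6)·(3·4 - 0·(-2)) - 0·(0·4 - 0·(-10)) + 0·(0·(-2) - 3·(-10)) = (-6)·12 - 0·0 + 0·30 = -72.
So p(s) = det(sI - A) = s^3 - s^2 - 30s + 72.
Rational-root test: any integer root divides 72. Testing small divisors, s = 3 works: p(3) = 27 + (-9) + (-90) + 72 = 0, so (s - 3) is a factor.
Dividing, p(s) = (s - 3)(s^2 + 2s - 24).
Factor s^2 + 2s - 24: two numbers with sum -2 and product -24 are 4 and -6, so s^2 + 2s - 24 = (s - 4)(s + 6).
Hence p(s) = (s - 4) (s - 3) (s + 6), with roots -6, 3, 4.
At least one eigenvalue has non-negative real part, so the system is not asymptotically stable.

-6, 3, 4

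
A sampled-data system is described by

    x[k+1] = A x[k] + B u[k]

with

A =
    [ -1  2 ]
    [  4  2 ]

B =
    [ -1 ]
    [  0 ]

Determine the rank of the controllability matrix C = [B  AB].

AB = [[1], [-4]]
Controllability matrix C = [B  AB] = [[-1, 1], [0, -4]]
det(C) = (-1)·(-4) - 1·0 = 4 - 0 = 4 ≠ 0, so rank(C) = 2.
rank(C) = 2 = n, so the pair (A, B) is completely controllable.

2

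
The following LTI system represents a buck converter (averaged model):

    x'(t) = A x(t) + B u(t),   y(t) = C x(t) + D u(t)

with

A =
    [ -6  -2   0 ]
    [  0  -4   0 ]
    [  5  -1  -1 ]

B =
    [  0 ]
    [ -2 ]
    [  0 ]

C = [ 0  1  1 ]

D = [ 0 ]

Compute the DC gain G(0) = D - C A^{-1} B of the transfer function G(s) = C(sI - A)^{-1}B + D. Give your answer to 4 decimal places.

0.8333

G(0) = C(-A)^{-1}B + D = -C A^{-1} B + D.
det A = -24, so A^{-1} = (1/-24)·adj(A) = [[-1/6, 1/12, 0], [0, -1/4, 0], [-5/6, 2/3, -1]]
A^{-1} B = [-1/6, 1/2, -4/3]^T
C A^{-1} B = -5/6
G(0) = D - C A^{-1} B = 0 - (-5/6) = 5/6 ≈ 0.8333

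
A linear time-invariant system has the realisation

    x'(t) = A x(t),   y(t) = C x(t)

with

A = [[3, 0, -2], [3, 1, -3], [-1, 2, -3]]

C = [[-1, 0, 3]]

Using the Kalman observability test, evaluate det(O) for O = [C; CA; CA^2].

-16

CA = [[-6, 6, -7]]
CA^2 = [[7, -8, 15]]
Observability matrix O = [C; CA; CA^2] = [[-1, 0, 3], [-6, 6, -7], [7, -8, 15]]
Expanding along the first row, det(O) = (-1)·(6·15 - (-7)·(-8)) - 0·((-6)·15 - (-7)·7) + 3·((-6)·(-8) - 6·7) = (-1)·34 - 0·(-41) + 3·6 = -16
Since det(O) ≠ 0, rank(O) = 3 and the system is completely observable.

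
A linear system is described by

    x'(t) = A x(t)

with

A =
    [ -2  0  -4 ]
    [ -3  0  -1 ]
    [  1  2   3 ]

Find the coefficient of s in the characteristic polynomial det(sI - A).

Expand det(sI - A) for the 3×3 matrix.
p(s) = s^3 - s^2 - 20.
(Check: constant term = det(-A) = (-1)^3 det A = -20; coefficient of s^2 = -tr A = -1.)
The coefficient of s is 0.

0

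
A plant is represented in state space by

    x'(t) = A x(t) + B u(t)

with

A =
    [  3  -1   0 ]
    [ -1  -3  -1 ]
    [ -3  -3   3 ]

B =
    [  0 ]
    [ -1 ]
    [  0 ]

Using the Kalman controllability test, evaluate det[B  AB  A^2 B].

-3

AB = [[1], [3], [3]]
A^2B = [[0], [-13], [-3]]
Controllability matrix C = [B  AB  A^2B] = [[0, 1, 0], [-1, 3, -13], [0, 3, -3]]
Expanding along the first row, det(C) = 0·(3·(-3) - (-13)·3) - 1·((-1)·(-3) - (-13)·0) + 0·((-1)·3 - 3·0) = 0·30 - 1·3 + 0·(-3) = -3
Since det(C) ≠ 0, rank(C) = 3 and the system is completely controllable.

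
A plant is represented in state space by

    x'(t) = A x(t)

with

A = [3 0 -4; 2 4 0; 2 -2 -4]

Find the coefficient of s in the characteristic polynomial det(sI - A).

Expand det(sI - A) for the 3×3 matrix.
p(s) = s^3 - 3s^2 - 8s.
(Check: constant term = det(-A) = (-1)^3 det A = 0; coefficient of s^2 = -tr A = -3.)
The coefficient of s is -8.

-8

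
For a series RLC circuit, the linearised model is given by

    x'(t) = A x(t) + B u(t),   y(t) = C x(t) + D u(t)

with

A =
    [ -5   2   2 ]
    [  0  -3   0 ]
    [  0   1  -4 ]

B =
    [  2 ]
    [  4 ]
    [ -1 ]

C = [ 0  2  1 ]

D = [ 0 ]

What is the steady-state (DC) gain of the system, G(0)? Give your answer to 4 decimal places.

G(0) = C(-A)^{-1}B + D = -C A^{-1} B + D.
det A = -60, so A^{-1} = (1/-60)·adj(A) = [[-1/5, -1/6, -1/10], [0, -1/3, 0], [0, -1/12, -1/4]]
A^{-1} B = [-29/30, -4/3, -1/12]^T
C A^{-1} B = -11/4
G(0) = D - C A^{-1} B = 0 - (-11/4) = 11/4 ≈ 2.7500

2.7500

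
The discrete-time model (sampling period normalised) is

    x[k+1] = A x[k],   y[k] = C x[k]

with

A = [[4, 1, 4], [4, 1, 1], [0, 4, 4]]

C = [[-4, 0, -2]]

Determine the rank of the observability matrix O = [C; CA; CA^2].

CA = [[-16, -12, -24]]
CA^2 = [[-112, -124, -172]]
Observability matrix O = [C; CA; CA^2] = [[-4, 0, -2], [-16, -12, -24], [-112, -124, -172]]
det(O) = (-4)·((-12)·(-172) - (-24)·(-124)) - 0·((-16)·(-172) - (-24)·(-112)) + (-2)·((-16)·(-124) - (-12)·(-112)) = (-4)·(-912) - 0·64 + (-2)·640 = 2368 ≠ 0, so rank(O) = 3.
rank(O) = 3 = n, so the pair (A, C) is completely observable.

3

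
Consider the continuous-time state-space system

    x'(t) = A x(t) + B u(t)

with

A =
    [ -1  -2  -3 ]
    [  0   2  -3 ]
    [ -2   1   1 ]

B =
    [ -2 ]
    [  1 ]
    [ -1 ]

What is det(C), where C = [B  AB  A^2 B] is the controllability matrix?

AB = [[3], [5], [4]]
A^2B = [[-25], [-2], [3]]
Controllability matrix C = [B  AB  A^2B] = [[-2, 3, -25], [1, 5, -2], [-1, 4, 3]]
Expanding along the first row, det(C) = (-2)·(5·3 - (-2)·4) - 3·(1·3 - (-2)·(-1)) + (-25)·(1·4 - 5·(-1)) = (-2)·23 - 3·1 + (-25)·9 = -274
Since det(C) ≠ 0, rank(C) = 3 and the system is completely controllable.

-274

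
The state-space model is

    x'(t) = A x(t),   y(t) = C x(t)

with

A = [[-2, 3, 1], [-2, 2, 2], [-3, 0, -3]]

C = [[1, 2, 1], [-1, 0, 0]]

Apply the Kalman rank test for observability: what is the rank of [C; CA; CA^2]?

3

CA = [[-9, 7, 2], [2, -3, -1]]
CA^2 = [[-2, -13, -1], [5, 0, -1]]
Observability matrix O = [C; CA; CA^2] = [[1, 2, 1], [-1, 0, 0], [-9, 7, 2], [2, -3, -1], [-2, -13, -1], [5, 0, -1]]
Take the 3×3 submatrix of O formed by rows 1, 2, 3: [[1, 2, 1], [-1, 0, 0], [-9, 7, 2]]. Its determinant is 1·(0·2 - 0·7) - 2·((-1)·2 - 0·(-9)) + 1·((-1)·7 - 0·(-9)) = 1·0 - 2·(-2) + 1·(-7) = -3 ≠ 0.
So rank(O) ≥ 3; since O has 3 columns, rank(O) = 3.
rank(O) = 3 = n, so the pair (A, C) is completely observable.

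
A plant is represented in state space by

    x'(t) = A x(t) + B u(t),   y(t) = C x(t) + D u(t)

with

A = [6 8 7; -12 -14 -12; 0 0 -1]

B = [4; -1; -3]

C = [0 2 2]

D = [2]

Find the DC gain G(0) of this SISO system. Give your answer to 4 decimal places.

-5.0000

G(0) = C(-A)^{-1}B + D = -C A^{-1} B + D.
det A = -12, so A^{-1} = (1/-12)·adj(A) = [[-7/6, -2/3, -1/6], [1, 1/2, 1], [0, 0, -1]]
A^{-1} B = [-7/2, 1/2, 3]^T
C A^{-1} B = 7
G(0) = D - C A^{-1} B = 2 - (7) = -5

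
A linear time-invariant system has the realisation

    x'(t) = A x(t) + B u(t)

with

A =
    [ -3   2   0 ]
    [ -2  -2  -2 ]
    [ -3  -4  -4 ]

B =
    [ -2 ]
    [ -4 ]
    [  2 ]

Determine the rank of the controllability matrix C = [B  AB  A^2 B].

AB = [[-2], [8], [14]]
A^2B = [[22], [-40], [-82]]
Controllability matrix C = [B  AB  A^2B] = [[-2, -2, 22], [-4, 8, -40], [2, 14, -82]]
det(C) = (-2)·(8·(-82) - (-40)·14) - (-2)·((-4)·(-82) - (-40)·2) + 22·((-4)·14 - 8·2) = (-2)·(-96) - (-2)·408 + 22·(-72) = -576 ≠ 0, so rank(C) = 3.
rank(C) = 3 = n, so the pair (A, B) is completely controllable.

3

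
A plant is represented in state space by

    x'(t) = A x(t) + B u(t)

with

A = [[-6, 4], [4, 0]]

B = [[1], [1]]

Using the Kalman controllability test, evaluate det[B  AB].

6

AB = [[-2], [4]]
Controllability matrix C = [B  AB] = [[1, -2], [1, 4]]
det(C) = 1·4 - (-2)·1 = 4 - (-2) = 6
Since det(C) ≠ 0, rank(C) = 2 and the system is completely controllable.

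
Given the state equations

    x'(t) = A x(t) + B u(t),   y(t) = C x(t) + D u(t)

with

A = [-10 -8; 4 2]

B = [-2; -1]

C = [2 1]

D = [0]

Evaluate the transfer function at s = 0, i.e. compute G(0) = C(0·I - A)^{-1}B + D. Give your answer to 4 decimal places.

0.5000

G(0) = C(-A)^{-1}B + D = -C A^{-1} B + D.
det A = 12, so A^{-1} = (1/12)·adj(A) = [[1/6, 2/3], [-1/3, -5/6]]
A^{-1} B = [-1, 3/2]^T
C A^{-1} B = -1/2
G(0) = D - C A^{-1} B = 0 - (-1/2) = 1/2 ≈ 0.5000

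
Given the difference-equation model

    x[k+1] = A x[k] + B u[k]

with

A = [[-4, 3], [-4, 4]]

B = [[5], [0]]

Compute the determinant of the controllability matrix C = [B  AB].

AB = [[-20], [-20]]
Controllability matrix C = [B  AB] = [[5, -20], [0, -20]]
det(C) = 5·(-20) - (-20)·0 = -100 - 0 = -100
Since det(C) ≠ 0, rank(C) = 2 and the system is completely controllable.

-100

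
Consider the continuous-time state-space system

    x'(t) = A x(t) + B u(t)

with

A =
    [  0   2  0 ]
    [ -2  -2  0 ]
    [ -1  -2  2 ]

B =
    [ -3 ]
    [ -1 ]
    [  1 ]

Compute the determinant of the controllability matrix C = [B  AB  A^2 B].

-468

AB = [[-2], [8], [7]]
A^2B = [[16], [-12], [0]]
Controllability matrix C = [B  AB  A^2B] = [[-3, -2, 16], [-1, 8, -12], [1, 7, 0]]
Expanding along the first row, det(C) = (-3)·(8·0 - (-12)·7) - (-2)·((-1)·0 - (-12)·1) + 16·((-1)·7 - 8·1) = (-3)·84 - (-2)·12 + 16·(-15) = -468
Since det(C) ≠ 0, rank(C) = 3 and the system is completely controllable.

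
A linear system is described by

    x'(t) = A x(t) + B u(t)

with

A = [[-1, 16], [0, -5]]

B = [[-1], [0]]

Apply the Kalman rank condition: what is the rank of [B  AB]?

1

AB = [[1], [0]]
Controllability matrix C = [B  AB] = [[-1, 1], [0, 0]]
Every column of C is a scalar multiple of column 1 = [-1, 0] (multipliers 1, -1), so the columns span a one-dimensional space.
C ≠ 0, hence rank(C) = 1.
rank(C) = 1 < n = 2, so the pair (A, B) is not completely controllable.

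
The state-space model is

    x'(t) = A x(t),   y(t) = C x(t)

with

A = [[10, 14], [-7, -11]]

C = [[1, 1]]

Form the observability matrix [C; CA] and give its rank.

1

CA = [[3, 3]]
Observability matrix O = [C; CA] = [[1, 1], [3, 3]]
Every row of O is a scalar multiple of row 1 = [1, 1] (multipliers 1, 3), so the rows span a one-dimensional space.
O ≠ 0, hence rank(O) = 1.
rank(O) = 1 < n = 2, so the pair (A, C) is not completely observable.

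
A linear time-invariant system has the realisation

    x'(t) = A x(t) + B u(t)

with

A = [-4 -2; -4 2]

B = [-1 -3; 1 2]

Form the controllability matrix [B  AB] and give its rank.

AB = [[2, 8], [6, 16]]
Controllability matrix C = [B  AB] = [[-1, -3, 2, 8], [1, 2, 6, 16]]
Take the 2×2 submatrix of C formed by columns 1, 2: [[-1, -3], [1, 2]]. Its determinant is (-1)·2 - (-3)·1 = -2 - (-3) = 1 ≠ 0.
So rank(C) ≥ 2; since C has 2 rows, rank(C) = 2.
rank(C) = 2 = n, so the pair (A, B) is completely controllable.

2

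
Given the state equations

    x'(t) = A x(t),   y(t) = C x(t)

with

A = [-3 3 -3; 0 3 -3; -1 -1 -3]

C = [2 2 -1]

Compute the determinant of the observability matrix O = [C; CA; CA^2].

747

CA = [[-5, 13, -9]]
CA^2 = [[24, 33, 3]]
Observability matrix O = [C; CA; CA^2] = [[2, 2, -1], [-5, 13, -9], [24, 33, 3]]
Expanding along the first row, det(O) = 2·(13·3 - (-9)·33) - 2·((-5)·3 - (-9)·24) + (-1)·((-5)·33 - 13·24) = 2·336 - 2·201 + (-1)·(-477) = 747
Since det(O) ≠ 0, rank(O) = 3 and the system is completely observable.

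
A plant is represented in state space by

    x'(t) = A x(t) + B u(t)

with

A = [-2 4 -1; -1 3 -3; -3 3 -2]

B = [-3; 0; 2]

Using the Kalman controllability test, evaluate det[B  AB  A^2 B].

AB = [[4], [-3], [5]]
A^2B = [[-25], [-28], [-31]]
Controllability matrix C = [B  AB  A^2B] = [[-3, 4, -25], [0, -3, -28], [2, 5, -31]]
Expanding along the first row, det(C) = (-3)·((-3)·(-31) - (-28)·5) - 4·(0·(-31) - (-28)·2) + (-25)·(0·5 - (-3)·2) = (-3)·233 - 4·56 + (-25)·6 = -1073
Since det(C) ≠ 0, rank(C) = 3 and the system is completely controllable.

-1073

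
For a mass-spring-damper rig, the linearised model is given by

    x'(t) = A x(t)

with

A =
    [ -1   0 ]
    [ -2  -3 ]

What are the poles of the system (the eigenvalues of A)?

det(sI - A) = s^2 - (tr A)s + det A, with tr A = (-1) + (-3) = -4 and det A = (-1)·(-3) - 0·(-2) = 3 - 0 = 3.
So p(s) = det(sI - A) = s^2 + 4s + 3.
Factor s^2 + 4s + 3: two numbers with sum -4 and product 3 are -1 and -3, so s^2 + 4s + 3 = (s + 1)(s + 3).
Hence p(s) = (s + 1) (s + 3), with roots -3, -1.
All eigenvalues have negative real part, so the system is asymptotically stable.

-3, -1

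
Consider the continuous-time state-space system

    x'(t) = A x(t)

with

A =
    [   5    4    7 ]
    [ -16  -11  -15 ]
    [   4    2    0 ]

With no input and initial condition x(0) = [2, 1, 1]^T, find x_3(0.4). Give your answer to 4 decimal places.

3.1012

det(sI - A) = s^3 - (tr A)s^2 + (M11 + M22 + M33)s - det A, where Mii is the 2×2 principal minor of A obtained by deleting row i and column i.
tr A = 5 + (-11) + 0 = -6; M11 = (-11)·0 - (-15)·2 = 0 - (-30) = 30; M22 = 5·0 - 7·4 = 0 - 28 = -28; M33 = 5·(-11) - 4·(-16) = -55 - (-64) = 9; sum of minors = 11.
det A = 5·((-11)·0 - (-15)·2) - 4·((-16)·0 - (-15)·4) + 7·((-16)·2 - (-11)·4) = 5·30 - 4·60 + 7·12 = -6.
So p(s) = det(sI - A) = s^3 + 6s^2 + 11s + 6.
Rational-root test: any integer root divides 6. Testing small divisors, s = -1 works: p(-1) = -1 + 6 + (-11) + 6 = 0, so (s + 1) is a factor.
Dividing, p(s) = (s + 1)(s^2 + 5s + 6).
Factor s^2 + 5s + 6: two numbers with sum -5 and product 6 are -2 and -3, so s^2 + 5s + 6 = (s + 2)(s + 3).
Hence p(s) = (s + 1) (s + 2) (s + 3), with roots -3, -2, -1.
The eigenvalues -3, -2, -1 are distinct and real, so A is diagonalisable and x(t) = e^{At} x(0) = V diag(e^{λ_i t}) V^{-1} x(0), where the columns of V are the eigenvectors.
λ = -3: A - (-3)I = [[8, 4, 7], [-16, -8, -15], [4, 2, 3]]. v must be orthogonal to every row; (row 1) × (row 2) = [-4, 8, 0], so take v_1 = [1, -2, 0]^T.
λ = -2: A - (-2)I = [[7, 4, 7], [-16, -9, -15], [4, 2, 2]]. v must be orthogonal to every row; (row 1) × (row 2) = [3, -7, 1], so take v_2 = [-3, 7, -1]^T.
λ = -1: A - (-1)I = [[6, 4, 7], [-16, -10, -15], [4, 2, 1]]. v must be orthogonal to every row; (row 1) × (row 2) = [10, -22, 4], so take v_3 = [5, -11, 2]^T.
V = [v_1 v_2 v_3] = [[1, -3, 5], [-2, 7, -11], [0, -1, 2]] has det V = 1, so V^{-1} = adj(V)/det V = [[3, 1, -2], [4, 2, 1], [2, 1, 1]].
Modal coordinates z(0) = V^{-1} x(0): 3·2 + 1·1 + (-2)·1 = 5; 4·2 + 2·1 + 1·1 = 11; 2·2 + 1·1 + 1·1 = 6; so z(0) = [5, 11, 6]^T.
x_3(t) = Σ_i (v_i)_3 · z_i(0) · e^{λ_i t} (row 3 of V times the modal terms).
x_3(0.4) = 0·5·e^{-3·0.4} + (-1)·11·e^{-2·0.4} + 2·6·e^{-1·0.4} = 0·0.301194 + (-11)·0.449329 + 12·0.670320 = 3.1012.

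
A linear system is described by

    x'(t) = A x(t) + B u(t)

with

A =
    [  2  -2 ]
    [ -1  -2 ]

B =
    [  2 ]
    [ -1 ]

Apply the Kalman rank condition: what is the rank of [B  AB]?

AB = [[6], [0]]
Controllability matrix C = [B  AB] = [[2, 6], [-1, 0]]
det(C) = 2·0 - 6·(-1) = 0 - (-6) = 6 ≠ 0, so rank(C) = 2.
rank(C) = 2 = n, so the pair (A, B) is completely controllable.

2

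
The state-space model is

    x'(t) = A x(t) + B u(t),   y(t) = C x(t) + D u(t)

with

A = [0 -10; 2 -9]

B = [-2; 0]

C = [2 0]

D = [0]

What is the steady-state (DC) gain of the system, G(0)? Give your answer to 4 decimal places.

G(0) = C(-A)^{-1}B + D = -C A^{-1} B + D.
det A = 20, so A^{-1} = (1/20)·adj(A) = [[-9/20, 1/2], [-1/10, 0]]
A^{-1} B = [9/10, 1/5]^T
C A^{-1} B = 9/5
G(0) = D - C A^{-1} B = 0 - (9/5) = -9/5 ≈ -1.8000

-1.8000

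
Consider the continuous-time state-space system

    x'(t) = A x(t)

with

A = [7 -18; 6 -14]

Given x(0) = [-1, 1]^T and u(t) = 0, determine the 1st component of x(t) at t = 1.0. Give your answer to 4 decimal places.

det(sI - A) = s^2 - (tr A)s + det A, with tr A = 7 + (-14) = -7 and det A = 7·(-14) - (-18)·6 = -98 - (-108) = 10.
So p(s) = det(sI - A) = s^2 + 7s + 10.
Factor s^2 + 7s + 10: two numbers with sum -7 and product 10 are -2 and -5, so s^2 + 7s + 10 = (s + 2)(s + 5).
Hence p(s) = (s + 2) (s + 5), with roots -5, -2.
The eigenvalues -5, -2 are distinct and real, so A is diagonalisable and x(t) = e^{At} x(0) = V diag(e^{λ_i t}) V^{-1} x(0), where the columns of V are the eigenvectors.
λ = -5: A - (-5)I = [[12, -18], [6, -9]]. Row 1 gives 12·v1 + (-18)·v2 = 0, so take v_1 = [-3, -2]^T.
λ = -2: A - (-2)I = [[9, -18], [6, -12]]. Row 1 gives 9·v1 + (-18)·v2 = 0, so take v_2 = [2, 1]^T.
V = [v_1 v_2] = [[-3, 2], [-2, 1]] has det V = 1, so V^{-1} = adj(V)/det V = [[1, -2], [2, -3]].
Modal coordinates z(0) = V^{-1} x(0): 1·(-1) + (-2)·1 = -3; 2·(-1) + (-3)·1 = -5; so z(0) = [-3, -5]^T.
x_1(t) = Σ_i (v_i)_1 · z_i(0) · e^{λ_i t} (row 1 of V times the modal terms).
x_1(1.0) = (-3)·(-3)·e^{-5·1.0} + 2·(-5)·e^{-2·1.0} = 9·0.006738 + (-10)·0.135335 = -1.2927.

-1.2927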